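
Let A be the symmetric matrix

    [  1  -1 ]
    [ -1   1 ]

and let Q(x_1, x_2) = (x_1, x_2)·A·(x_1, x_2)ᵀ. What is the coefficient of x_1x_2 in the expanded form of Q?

The coefficient of x_1x_2 is A[1,2] + A[2,1] = 2·(-1) = -2.

-2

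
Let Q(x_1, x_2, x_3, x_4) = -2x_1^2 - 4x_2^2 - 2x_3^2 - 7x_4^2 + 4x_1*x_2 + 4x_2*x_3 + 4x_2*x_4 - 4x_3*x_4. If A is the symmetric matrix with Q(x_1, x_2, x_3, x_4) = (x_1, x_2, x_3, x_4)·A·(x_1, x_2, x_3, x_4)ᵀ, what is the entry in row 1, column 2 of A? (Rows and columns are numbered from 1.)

2

The coefficient of x_1·x_2 in Q is 4. For a symmetric A this equals A[1,2] + A[2,1] = 2·A[1,2].
So A[1,2] = 4/2 = 2.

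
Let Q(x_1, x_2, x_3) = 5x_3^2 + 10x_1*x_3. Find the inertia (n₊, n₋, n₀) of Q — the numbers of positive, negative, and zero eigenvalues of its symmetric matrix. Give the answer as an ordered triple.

The symmetric matrix is A = [[0, 0, 5], [0, 0, 0], [5, 0, 5]].
By Sylvester's law of inertia any congruent diagonalization of A has 1 positive, 1 negative and 1 zero entries.

(1, 1, 1)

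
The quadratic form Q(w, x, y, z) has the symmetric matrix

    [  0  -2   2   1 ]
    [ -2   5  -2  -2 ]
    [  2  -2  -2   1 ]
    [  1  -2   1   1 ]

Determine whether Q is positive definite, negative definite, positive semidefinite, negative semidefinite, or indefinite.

indefinite

A is congruent to a diagonal matrix with 2 positive, 2 negative and 0 zero entries, so Q is indefinite.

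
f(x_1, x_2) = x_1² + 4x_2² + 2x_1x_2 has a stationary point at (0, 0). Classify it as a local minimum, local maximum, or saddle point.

The Hessian at the origin is H = [[2, 2], [2, 8]].
det H = 2·8 − (2)² = 12 > 0 and H[1,1] = 2 > 0, so H is positive definite.
Therefore the origin is a local minimum.

local minimum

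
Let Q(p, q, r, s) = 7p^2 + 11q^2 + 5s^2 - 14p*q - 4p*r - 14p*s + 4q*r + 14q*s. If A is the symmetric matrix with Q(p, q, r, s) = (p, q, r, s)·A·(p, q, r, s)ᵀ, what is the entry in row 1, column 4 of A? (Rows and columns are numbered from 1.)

The coefficient of p·s in Q is -14. For a symmetric A this equals A[1,4] + A[4,1] = 2·A[1,4].
So A[1,4] = -14/2 = -7.

-7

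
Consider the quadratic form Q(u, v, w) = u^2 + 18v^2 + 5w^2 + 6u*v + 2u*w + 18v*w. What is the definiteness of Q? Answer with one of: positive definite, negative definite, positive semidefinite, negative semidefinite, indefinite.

The symmetric matrix is A = [[1, 3, 1], [3, 18, 9], [1, 9, 5]].
Applying the same elementary operations to the rows and columns of A produces a congruent diagonal matrix with entries 1, 9, 0.
Counting signs: 2 positive, 1 zero.
Hence Q is positive semidefinite.

positive semidefinite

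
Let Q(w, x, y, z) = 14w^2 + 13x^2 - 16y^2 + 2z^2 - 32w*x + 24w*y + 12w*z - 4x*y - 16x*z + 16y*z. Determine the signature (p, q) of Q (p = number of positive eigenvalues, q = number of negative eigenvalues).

The symmetric matrix is A = [[14, -16, 12, 6], [-16, 13, -2, -8], [12, -2, -16, 8], [6, -8, 8, 2]].
Row-reducing A symmetrically gives the diagonal entries 14, -37/7, -12/37, 0.
That gives 1 positive, 2 negative, 1 zero pivots.

(1, 2)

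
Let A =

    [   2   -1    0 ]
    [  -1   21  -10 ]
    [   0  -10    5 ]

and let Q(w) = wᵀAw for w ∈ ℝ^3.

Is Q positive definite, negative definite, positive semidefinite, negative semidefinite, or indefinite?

positive definite

An LDLᵀ factorisation of A has diagonal entries 2, 41/2, 5/41.
Counting signs: 3 positive.
Hence Q is positive definite.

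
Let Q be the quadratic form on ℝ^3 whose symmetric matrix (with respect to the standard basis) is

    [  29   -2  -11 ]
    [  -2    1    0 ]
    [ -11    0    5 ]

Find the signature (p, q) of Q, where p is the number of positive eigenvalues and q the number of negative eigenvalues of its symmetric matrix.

(3, 0)

Symmetric row and column elimination reduces A to a congruent diagonal form with pivots 29, 25/29, 4/25.
That gives 3 positive pivots.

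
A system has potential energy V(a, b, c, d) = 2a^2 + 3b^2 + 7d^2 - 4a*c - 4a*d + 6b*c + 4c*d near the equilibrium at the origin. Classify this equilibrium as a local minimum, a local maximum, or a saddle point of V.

saddle point

The Hessian at the origin is H = [[4, 0, -4, -4], [0, 6, 6, 0], [-4, 6, 0, 4], [-4, 0, 4, 14]].
An LDLᵀ factorisation of H has diagonal entries 4, 6, -10, 10.
Counting signs: 3 positive, 1 negative.
H is indefinite, so the origin is a saddle point.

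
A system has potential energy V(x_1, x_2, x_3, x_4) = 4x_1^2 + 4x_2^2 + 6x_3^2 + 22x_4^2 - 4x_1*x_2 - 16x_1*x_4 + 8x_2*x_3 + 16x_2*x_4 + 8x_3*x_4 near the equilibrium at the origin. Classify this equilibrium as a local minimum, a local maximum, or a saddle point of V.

saddle point

The Hessian at the origin is H = [[8, -4, 0, -16], [-4, 8, 8, 16], [0, 8, 12, 8], [-16, 16, 8, 44]].
Symmetric row and column elimination reduces H to a congruent diagonal form with pivots 8, 6, 4/3, -4.
Counting signs: 3 positive, 1 negative.
H is indefinite, so the origin is a saddle point.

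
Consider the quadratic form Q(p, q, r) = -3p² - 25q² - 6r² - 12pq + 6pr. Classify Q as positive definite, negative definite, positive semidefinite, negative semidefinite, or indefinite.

The associated matrix is A = [[-3, -6, 3], [-6, -25, 0], [3, 0, -6]].
An LDLᵀ factorisation of A has diagonal entries -3, -13, -3/13.
That gives 3 negative pivots.
Hence Q is negative definite.

negative definite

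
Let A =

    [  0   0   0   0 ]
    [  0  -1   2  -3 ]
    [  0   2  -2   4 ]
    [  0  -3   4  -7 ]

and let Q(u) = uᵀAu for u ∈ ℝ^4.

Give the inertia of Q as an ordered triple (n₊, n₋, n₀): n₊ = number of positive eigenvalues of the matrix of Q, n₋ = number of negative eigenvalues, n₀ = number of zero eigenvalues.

(1, 1, 2)

Congruent diagonalization of A (simultaneous row and column reduction) yields pivots 0, -1, 2, 0.
So there are 1 positive, 1 negative, 2 zero pivots.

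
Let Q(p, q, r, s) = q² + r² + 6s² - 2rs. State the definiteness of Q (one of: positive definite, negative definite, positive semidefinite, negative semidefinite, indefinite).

positive semidefinite

The associated matrix is A = [[0, 0, 0, 0], [0, 1, 0, 0], [0, 0, 1, -1], [0, 0, -1, 6]].
Applying the same elementary operations to the rows and columns of A produces a congruent diagonal matrix with entries 0, 1, 1, 5.
Counting signs: 3 positive, 1 zero.
Hence Q is positive semidefinite.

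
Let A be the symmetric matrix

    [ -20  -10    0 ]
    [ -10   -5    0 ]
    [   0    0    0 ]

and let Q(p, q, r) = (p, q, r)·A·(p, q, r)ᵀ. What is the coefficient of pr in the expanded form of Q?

0

The coefficient of pr is A[1,3] + A[3,1] = 2·0 = 0.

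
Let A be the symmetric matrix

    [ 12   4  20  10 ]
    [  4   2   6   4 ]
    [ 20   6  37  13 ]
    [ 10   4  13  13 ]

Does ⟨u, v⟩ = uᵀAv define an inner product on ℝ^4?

yes

An LDLᵀ factorisation of A has diagonal entries 12, 2/3, 3, 1.
So there are 4 positive pivots.
Hence Q is positive definite.
⟨·,·⟩ is an inner product exactly when A is positive definite.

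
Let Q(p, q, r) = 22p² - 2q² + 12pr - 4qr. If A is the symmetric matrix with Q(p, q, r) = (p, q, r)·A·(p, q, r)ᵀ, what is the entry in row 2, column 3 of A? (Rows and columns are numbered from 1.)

The coefficient of q·r in Q is -4. For a symmetric A this equals A[2,3] + A[3,2] = 2·A[2,3].
So A[2,3] = -4/2 = -2.

-2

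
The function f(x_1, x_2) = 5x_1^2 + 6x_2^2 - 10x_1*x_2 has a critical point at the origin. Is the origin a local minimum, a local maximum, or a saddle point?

local minimum

The Hessian at the origin is H = [[10, -10], [-10, 12]].
det H = 10·12 − (-10)² = 20 > 0 and H[1,1] = 10 > 0, so H is positive definite.
Therefore the origin is a local minimum.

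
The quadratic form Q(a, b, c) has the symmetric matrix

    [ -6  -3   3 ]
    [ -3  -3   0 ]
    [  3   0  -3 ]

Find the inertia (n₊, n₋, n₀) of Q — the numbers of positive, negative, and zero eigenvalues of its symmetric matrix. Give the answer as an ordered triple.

Symmetric row and column elimination reduces A to a congruent diagonal form with pivots -6, -3/2, 0.
That gives 2 negative, 1 zero pivots.

(0, 2, 1)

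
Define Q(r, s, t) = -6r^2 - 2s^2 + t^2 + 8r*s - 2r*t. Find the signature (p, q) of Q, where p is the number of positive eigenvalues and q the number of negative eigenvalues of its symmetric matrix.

(2, 1)

The symmetric matrix is A = [[-6, 4, -1], [4, -2, 0], [-1, 0, 1]].
Symmetric row and column elimination reduces A to a congruent diagonal form with pivots -6, 2/3, 1/2.
So there are 2 positive, 1 negative pivots.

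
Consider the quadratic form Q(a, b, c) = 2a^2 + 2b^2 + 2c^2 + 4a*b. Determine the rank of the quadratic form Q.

The associated matrix is A = [[2, 2, 0], [2, 2, 0], [0, 0, 2]].
Congruent diagonalization of A (simultaneous row and column reduction) yields pivots 2, 0, 2.
Counting signs: 2 positive, 1 zero.
The rank is the number of nonzero pivots: 2.

2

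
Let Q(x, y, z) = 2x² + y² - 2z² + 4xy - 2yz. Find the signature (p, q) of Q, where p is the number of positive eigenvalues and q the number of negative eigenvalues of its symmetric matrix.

The symmetric matrix is A = [[2, 2, 0], [2, 1, -1], [0, -1, -2]].
Applying the same elementary operations to the rows and columns of A produces a congruent diagonal matrix with entries 2, -1, -1.
That gives 1 positive, 2 negative pivots.

(1, 2)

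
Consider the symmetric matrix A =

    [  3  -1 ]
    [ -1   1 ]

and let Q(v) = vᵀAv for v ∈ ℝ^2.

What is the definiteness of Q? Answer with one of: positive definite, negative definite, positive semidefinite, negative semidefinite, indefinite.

Leading principal minors: Δ_1 = 3, Δ_2 = 2.
All leading principal minors are positive, so by Sylvester's criterion Q is positive definite.

positive definite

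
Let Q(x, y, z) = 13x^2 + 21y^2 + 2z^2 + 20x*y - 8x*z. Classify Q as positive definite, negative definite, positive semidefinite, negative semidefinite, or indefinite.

positive definite

The symmetric matrix of Q is A = [[13, 10, -4], [10, 21, 0], [-4, 0, 2]].
Leading principal minors: Δ_1 = 13, Δ_2 = 173, Δ_3 = 10.
All leading principal minors are positive, so by Sylvester's criterion Q is positive definite.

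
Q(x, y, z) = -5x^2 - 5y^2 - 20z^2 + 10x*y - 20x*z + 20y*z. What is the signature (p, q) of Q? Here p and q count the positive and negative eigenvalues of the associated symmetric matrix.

(0, 1)

The associated matrix is A = [[-5, 5, -10], [5, -5, 10], [-10, 10, -20]].
Applying the same elementary operations to the rows and columns of A produces a congruent diagonal matrix with entries -5, 0, 0.
Counting signs: 1 negative, 2 zero.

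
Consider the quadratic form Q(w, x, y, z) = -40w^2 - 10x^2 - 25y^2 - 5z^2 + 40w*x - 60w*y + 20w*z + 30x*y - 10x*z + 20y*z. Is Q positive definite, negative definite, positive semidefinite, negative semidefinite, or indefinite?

negative semidefinite

The symmetric matrix is A = [[-40, 20, -30, 10], [20, -10, 15, -5], [-30, 15, -25, 10], [10, -5, 10, -5]].
Congruent diagonalization of A (simultaneous row and column reduction) yields pivots -40, 0, -5/2, 0.
That gives 2 negative, 2 zero pivots.
Hence Q is negative semidefinite.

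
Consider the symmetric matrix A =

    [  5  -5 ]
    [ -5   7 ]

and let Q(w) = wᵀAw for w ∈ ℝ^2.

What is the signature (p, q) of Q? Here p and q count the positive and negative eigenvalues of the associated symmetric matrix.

An LDLᵀ factorisation of A has diagonal entries 5, 2.
That gives 2 positive pivots.

(2, 0)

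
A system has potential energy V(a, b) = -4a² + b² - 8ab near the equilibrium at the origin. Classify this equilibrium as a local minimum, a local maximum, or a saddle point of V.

saddle point

The Hessian at the origin is H = [[-8, -8], [-8, 2]].
det H = -8·2 − (-8)² = -80 < 0, so H is indefinite.
Therefore the origin is a saddle point.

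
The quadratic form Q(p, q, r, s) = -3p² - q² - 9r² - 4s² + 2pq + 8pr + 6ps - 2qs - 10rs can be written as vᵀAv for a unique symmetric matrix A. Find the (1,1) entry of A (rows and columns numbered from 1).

-3

The coefficient of p² in Q is -3, and that is exactly A[1,1].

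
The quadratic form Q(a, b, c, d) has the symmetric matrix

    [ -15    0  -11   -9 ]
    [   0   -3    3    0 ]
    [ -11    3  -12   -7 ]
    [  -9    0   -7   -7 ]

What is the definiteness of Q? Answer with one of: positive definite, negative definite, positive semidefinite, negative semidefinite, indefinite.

negative definite

Leading principal minors: Δ_1 = -15, Δ_2 = 45, Δ_3 = -42, Δ_4 = 60.
The signs alternate starting with Δ_1 < 0, so by Sylvester's criterion Q is negative definite.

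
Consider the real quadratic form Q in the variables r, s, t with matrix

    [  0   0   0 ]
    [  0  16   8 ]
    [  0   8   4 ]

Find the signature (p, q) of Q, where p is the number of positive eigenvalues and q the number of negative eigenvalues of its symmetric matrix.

Row-reducing A symmetrically gives the diagonal entries 0, 16, 0.
That gives 1 positive, 2 zero pivots.

(1, 0)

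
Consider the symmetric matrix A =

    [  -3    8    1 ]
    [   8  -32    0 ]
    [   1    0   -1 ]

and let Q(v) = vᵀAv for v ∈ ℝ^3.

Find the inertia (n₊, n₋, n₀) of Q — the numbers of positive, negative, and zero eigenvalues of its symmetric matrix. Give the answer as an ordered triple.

Symmetric row and column elimination reduces A to a congruent diagonal form with pivots -3, -32/3, 0.
Counting signs: 2 negative, 1 zero.

(0, 2, 1)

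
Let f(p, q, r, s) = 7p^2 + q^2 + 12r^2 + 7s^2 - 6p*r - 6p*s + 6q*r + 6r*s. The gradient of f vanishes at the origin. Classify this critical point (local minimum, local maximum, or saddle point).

The Hessian at the origin is H = [[14, 0, -6, -6], [0, 2, 6, 0], [-6, 6, 24, 6], [-6, 0, 6, 14]].
Applying the same elementary operations to the rows and columns of H produces a congruent diagonal matrix with entries 14, 2, 24/7, 8.
Counting signs: 4 positive.
H is positive definite, so the origin is a strict local minimum.

local minimum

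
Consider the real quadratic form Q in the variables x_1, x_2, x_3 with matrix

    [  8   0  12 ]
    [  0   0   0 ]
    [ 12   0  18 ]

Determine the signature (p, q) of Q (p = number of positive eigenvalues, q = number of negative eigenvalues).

Row-reducing A symmetrically gives the diagonal entries 8, 0, 0.
That gives 1 positive, 2 zero pivots.

(1, 0)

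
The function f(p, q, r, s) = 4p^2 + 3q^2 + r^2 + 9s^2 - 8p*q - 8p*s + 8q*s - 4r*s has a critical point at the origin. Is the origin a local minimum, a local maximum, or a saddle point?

saddle point

The Hessian at the origin is H = [[8, -8, 0, -8], [-8, 6, 0, 8], [0, 0, 2, -4], [-8, 8, -4, 18]].
An LDLᵀ factorisation of H has diagonal entries 8, -2, 2, 2.
That gives 3 positive, 1 negative pivots.
H is indefinite, so the origin is a saddle point.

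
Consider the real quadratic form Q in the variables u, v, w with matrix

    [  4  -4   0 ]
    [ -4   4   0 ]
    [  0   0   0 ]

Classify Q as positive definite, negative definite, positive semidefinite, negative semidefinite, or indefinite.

positive semidefinite

Applying the same elementary operations to the rows and columns of A produces a congruent diagonal matrix with entries 4, 0, 0.
That gives 1 positive, 2 zero pivots.
Hence Q is positive semidefinite.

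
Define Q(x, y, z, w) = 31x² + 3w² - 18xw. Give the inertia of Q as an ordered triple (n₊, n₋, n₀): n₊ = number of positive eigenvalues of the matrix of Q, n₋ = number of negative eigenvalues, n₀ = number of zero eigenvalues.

(2, 0, 2)

The associated matrix is A = [[31, 0, 0, -9], [0, 0, 0, 0], [0, 0, 0, 0], [-9, 0, 0, 3]].
Applying the same elementary operations to the rows and columns of A produces a congruent diagonal matrix with entries 31, 0, 0, 12/31.
Counting signs: 2 positive, 2 zero.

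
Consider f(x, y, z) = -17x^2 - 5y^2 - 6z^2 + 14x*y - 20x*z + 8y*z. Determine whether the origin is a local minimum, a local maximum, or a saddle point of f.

The Hessian at the origin is H = [[-34, 14, -20], [14, -10, 8], [-20, 8, -12]].
An LDLᵀ factorisation of H has diagonal entries -34, -72/17, -2/9.
Counting signs: 3 negative.
H is negative definite, so the origin is a strict local maximum.

local maximum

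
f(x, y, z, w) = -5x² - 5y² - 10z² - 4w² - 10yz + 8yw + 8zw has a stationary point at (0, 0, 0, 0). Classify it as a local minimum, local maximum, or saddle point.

The Hessian at the origin is H = [[-10, 0, 0, 0], [0, -10, -10, 8], [0, -10, -20, 8], [0, 8, 8, -8]].
An LDLᵀ factorisation of H has diagonal entries -10, -10, -10, -8/5.
That gives 4 negative pivots.
H is negative definite, so the origin is a strict local maximum.

local maximum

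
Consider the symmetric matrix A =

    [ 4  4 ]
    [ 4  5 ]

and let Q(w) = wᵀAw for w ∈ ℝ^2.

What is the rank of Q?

Applying the same elementary operations to the rows and columns of A produces a congruent diagonal matrix with entries 4, 1.
So there are 2 positive pivots.
The rank is the number of nonzero pivots: 2.

2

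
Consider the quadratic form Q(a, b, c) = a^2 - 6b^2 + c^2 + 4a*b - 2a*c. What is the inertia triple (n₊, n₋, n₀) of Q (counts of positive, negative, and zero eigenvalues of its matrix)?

(2, 1, 0)

Write A = [[1, 2, -1], [2, -6, 0], [-1, 0, 1]].
Row-reducing A symmetrically gives the diagonal entries 1, -10, 2/5.
So there are 2 positive, 1 negative pivots.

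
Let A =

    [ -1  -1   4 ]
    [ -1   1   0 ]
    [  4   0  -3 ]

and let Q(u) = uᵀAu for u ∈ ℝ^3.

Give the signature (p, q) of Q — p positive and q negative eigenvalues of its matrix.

An LDLᵀ factorisation of A has diagonal entries -1, 2, 5.
So there are 2 positive, 1 negative pivots.

(2, 1)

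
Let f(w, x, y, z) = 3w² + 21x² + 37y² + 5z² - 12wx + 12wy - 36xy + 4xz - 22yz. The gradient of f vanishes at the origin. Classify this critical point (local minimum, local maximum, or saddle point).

The Hessian at the origin is H = [[6, -12, 12, 0], [-12, 42, -36, 4], [12, -36, 74, -22], [0, 4, -22, 10]].
Symmetric row and column elimination reduces H to a congruent diagonal form with pivots 6, 18, 42, 40/189.
So there are 4 positive pivots.
H is positive definite, so the origin is a strict local minimum.

local minimum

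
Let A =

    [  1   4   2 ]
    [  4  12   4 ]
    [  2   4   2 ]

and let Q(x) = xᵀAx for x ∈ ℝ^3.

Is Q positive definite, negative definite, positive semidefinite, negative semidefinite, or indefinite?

Symmetric row and column elimination reduces A to a congruent diagonal form with pivots 1, -4, 2.
Counting signs: 2 positive, 1 negative.
Hence Q is indefinite.

indefinite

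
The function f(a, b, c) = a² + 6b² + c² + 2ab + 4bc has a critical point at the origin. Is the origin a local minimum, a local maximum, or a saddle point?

local minimum

The Hessian at the origin is H = [[2, 2, 0], [2, 12, 4], [0, 4, 2]].
Applying the same elementary operations to the rows and columns of H produces a congruent diagonal matrix with entries 2, 10, 2/5.
That gives 3 positive pivots.
H is positive definite, so the origin is a strict local minimum.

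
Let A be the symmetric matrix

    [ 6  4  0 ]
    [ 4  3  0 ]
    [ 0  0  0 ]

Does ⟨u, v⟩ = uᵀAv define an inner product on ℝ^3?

Applying the same elementary operations to the rows and columns of A produces a congruent diagonal matrix with entries 6, 1/3, 0.
So there are 2 positive, 1 zero pivots.
Hence Q is positive semidefinite.
⟨·,·⟩ is an inner product exactly when A is positive definite.

no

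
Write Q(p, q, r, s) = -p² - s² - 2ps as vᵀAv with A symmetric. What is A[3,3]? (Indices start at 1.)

0

The coefficient of r² in Q is 0, and that is exactly A[3,3].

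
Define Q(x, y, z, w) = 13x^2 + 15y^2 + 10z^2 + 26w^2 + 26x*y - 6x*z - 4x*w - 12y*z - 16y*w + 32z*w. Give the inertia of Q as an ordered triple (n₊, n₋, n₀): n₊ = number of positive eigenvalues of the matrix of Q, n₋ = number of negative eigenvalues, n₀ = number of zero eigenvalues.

(3, 1, 0)

The associated matrix is A = [[13, 13, -3, -2], [13, 15, -6, -8], [-3, -6, 10, 16], [-2, -8, 16, 26]].
Symmetric row and column elimination reduces A to a congruent diagonal form with pivots 13, 2, 125/26, -6/5.
That gives 3 positive, 1 negative pivots.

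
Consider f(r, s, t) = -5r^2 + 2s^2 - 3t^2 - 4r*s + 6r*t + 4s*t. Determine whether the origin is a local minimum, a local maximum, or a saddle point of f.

The Hessian at the origin is H = [[-10, -4, 6], [-4, 4, 4], [6, 4, -6]].
Symmetric row and column elimination reduces H to a congruent diagonal form with pivots -10, 28/5, -20/7.
Counting signs: 1 positive, 2 negative.
H is indefinite, so the origin is a saddle point.

saddle point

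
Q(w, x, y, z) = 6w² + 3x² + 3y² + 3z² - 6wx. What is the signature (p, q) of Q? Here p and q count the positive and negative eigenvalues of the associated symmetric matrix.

(4, 0)

The symmetric matrix is A = [[6, -3, 0, 0], [-3, 3, 0, 0], [0, 0, 3, 0], [0, 0, 0, 3]].
Row-reducing A symmetrically gives the diagonal entries 6, 3/2, 3, 3.
Counting signs: 4 positive.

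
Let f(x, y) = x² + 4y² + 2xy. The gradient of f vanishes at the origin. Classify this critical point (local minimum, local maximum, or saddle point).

local minimum

The Hessian at the origin is H = [[2, 2], [2, 8]].
det H = 2·8 − (2)² = 12 > 0 and H[1,1] = 2 > 0, so H is positive definite.
Therefore the origin is a local minimum.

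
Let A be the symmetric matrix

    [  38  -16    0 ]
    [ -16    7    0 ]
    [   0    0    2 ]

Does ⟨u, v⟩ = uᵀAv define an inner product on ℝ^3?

An LDLᵀ factorisation of A has diagonal entries 38, 5/19, 2.
So there are 3 positive pivots.
Hence Q is positive definite.
⟨·,·⟩ is an inner product exactly when A is positive definite.

yes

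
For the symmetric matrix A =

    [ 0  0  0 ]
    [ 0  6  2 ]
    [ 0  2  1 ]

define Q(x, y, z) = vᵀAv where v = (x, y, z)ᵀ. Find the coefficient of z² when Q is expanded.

The coefficient of z² is the diagonal entry A[3,3] = 1.

1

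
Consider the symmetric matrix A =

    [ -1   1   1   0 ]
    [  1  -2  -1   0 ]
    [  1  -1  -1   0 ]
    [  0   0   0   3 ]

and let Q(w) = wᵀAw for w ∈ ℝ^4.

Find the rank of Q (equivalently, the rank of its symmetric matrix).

3

Congruent diagonalization of A (simultaneous row and column reduction) yields pivots -1, -1, 0, 3.
That gives 1 positive, 2 negative, 1 zero pivots.
The rank is the number of nonzero pivots: 3.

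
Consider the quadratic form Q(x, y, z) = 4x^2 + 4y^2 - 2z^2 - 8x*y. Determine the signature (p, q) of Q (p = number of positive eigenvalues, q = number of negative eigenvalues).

(1, 1)

The associated matrix is A = [[4, -4, 0], [-4, 4, 0], [0, 0, -2]].
Symmetric row and column elimination reduces A to a congruent diagonal form with pivots 4, 0, -2.
That gives 1 positive, 1 negative, 1 zero pivots.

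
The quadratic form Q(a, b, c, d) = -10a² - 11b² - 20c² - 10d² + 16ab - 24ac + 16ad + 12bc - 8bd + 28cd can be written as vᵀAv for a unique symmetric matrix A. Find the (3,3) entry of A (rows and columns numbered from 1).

The coefficient of c² in Q is -20, and that is exactly A[3,3].

-20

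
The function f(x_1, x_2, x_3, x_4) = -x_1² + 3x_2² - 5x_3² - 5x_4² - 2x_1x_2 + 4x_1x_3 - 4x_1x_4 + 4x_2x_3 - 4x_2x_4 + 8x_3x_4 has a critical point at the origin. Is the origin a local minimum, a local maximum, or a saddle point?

saddle point

The Hessian at the origin is H = [[-2, -2, 4, -4], [-2, 6, 4, -4], [4, 4, -10, 8], [-4, -4, 8, -10]].
Congruent diagonalization of H (simultaneous row and column reduction) yields pivots -2, 8, -2, -2.
Counting signs: 1 positive, 3 negative.
H is indefinite, so the origin is a saddle point.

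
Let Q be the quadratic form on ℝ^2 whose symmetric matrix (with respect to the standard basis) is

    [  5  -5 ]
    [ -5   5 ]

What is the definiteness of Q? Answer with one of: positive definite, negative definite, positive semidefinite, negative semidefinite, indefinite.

positive semidefinite

For the 2×2 matrix [[5, -5], [-5, 5]]: det = 5·5 − (-5)² = 0, trace = 10.
det = 0 so one eigenvalue is zero; the form is semidefinite with the sign of the trace.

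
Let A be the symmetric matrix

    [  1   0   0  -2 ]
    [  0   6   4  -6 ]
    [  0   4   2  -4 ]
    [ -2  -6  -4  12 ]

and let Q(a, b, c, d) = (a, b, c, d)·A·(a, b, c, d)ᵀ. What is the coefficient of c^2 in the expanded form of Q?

The coefficient of c^2 is the diagonal entry A[3,3] = 2.

2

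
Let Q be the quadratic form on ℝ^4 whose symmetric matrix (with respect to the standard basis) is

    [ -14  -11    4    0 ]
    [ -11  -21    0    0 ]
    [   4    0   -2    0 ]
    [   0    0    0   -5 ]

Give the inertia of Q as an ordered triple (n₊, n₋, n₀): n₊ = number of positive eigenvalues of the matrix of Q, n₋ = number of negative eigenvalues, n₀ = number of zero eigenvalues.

Symmetric row and column elimination reduces A to a congruent diagonal form with pivots -14, -173/14, -10/173, -5.
Counting signs: 4 negative.

(0, 4, 0)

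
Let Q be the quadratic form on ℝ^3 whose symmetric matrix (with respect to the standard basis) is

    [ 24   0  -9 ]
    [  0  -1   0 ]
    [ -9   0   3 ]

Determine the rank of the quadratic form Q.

3

Applying the same elementary operations to the rows and columns of A produces a congruent diagonal matrix with entries 24, -1, -3/8.
That gives 1 positive, 2 negative pivots.
The rank is the number of nonzero pivots: 3.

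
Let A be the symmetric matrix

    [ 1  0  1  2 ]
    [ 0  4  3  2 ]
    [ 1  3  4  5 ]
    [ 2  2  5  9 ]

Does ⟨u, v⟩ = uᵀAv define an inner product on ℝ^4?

yes

Leading principal minors: Δ_1 = 1, Δ_2 = 4, Δ_3 = 3, Δ_4 = 3.
All leading principal minors are positive, so by Sylvester's criterion Q is positive definite.
⟨·,·⟩ is an inner product exactly when A is positive definite.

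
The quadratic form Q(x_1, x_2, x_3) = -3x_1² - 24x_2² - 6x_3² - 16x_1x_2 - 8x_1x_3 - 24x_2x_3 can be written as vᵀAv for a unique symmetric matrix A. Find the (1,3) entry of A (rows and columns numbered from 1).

-4

The coefficient of x_1·x_3 in Q is -8. For a symmetric A this equals A[1,3] + A[3,1] = 2·A[1,3].
So A[1,3] = -8/2 = -4.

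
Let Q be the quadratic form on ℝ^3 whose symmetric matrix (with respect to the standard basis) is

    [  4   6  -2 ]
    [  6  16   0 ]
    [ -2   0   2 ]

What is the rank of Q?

Symmetric row and column elimination reduces A to a congruent diagonal form with pivots 4, 7, -2/7.
So there are 2 positive, 1 negative pivots.
The rank is the number of nonzero pivots: 3.

3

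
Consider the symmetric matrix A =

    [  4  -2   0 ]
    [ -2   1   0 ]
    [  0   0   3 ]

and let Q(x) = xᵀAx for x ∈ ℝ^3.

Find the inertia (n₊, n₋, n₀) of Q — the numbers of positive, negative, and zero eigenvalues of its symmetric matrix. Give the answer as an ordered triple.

Applying the same elementary operations to the rows and columns of A produces a congruent diagonal matrix with entries 4, 0, 3.
So there are 2 positive, 1 zero pivots.

(2, 0, 1)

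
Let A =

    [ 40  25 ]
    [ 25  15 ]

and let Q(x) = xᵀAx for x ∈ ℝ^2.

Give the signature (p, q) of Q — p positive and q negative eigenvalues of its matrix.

An LDLᵀ factorisation of A has diagonal entries 40, -5/8.
That gives 1 positive, 1 negative pivots.

(1, 1)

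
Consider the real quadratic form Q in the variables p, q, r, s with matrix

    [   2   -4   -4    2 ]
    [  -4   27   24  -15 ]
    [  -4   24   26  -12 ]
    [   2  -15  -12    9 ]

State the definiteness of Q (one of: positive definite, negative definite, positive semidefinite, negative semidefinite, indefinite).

Leading principal minors: Δ_1 = 2, Δ_2 = 38, Δ_3 = 172, Δ_4 = 48.
All leading principal minors are positive, so by Sylvester's criterion Q is positive definite.

positive definite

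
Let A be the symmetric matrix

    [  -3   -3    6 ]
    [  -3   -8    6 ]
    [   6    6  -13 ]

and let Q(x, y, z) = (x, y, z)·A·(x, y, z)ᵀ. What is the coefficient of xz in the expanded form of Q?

The coefficient of xz is A[1,3] + A[3,1] = 2·6 = 12.

12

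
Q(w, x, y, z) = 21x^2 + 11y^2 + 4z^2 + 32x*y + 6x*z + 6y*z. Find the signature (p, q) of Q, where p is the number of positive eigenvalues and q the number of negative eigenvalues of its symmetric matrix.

Write A = [[0, 0, 0, 0], [0, 21, 16, 3], [0, 16, 11, 3], [0, 3, 3, 4]].
Applying the same elementary operations to the rows and columns of A produces a congruent diagonal matrix with entries 0, 21, -25/21, 4.
So there are 2 positive, 1 negative, 1 zero pivots.

(2, 1)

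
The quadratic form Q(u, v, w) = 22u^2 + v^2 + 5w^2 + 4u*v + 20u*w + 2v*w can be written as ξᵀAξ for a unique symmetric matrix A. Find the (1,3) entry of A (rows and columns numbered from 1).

10

The coefficient of u·w in Q is 20. For a symmetric A this equals A[1,3] + A[3,1] = 2·A[1,3].
So A[1,3] = 20/2 = 10.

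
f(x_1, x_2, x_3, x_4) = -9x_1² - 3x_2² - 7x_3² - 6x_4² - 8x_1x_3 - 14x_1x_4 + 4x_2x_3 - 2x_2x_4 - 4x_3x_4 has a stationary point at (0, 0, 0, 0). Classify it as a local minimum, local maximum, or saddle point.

local maximum

The Hessian at the origin is H = [[-18, 0, -8, -14], [0, -6, 4, -2], [-8, 4, -14, -4], [-14, -2, -4, -12]].
Applying the same elementary operations to the rows and columns of H produces a congruent diagonal matrix with entries -18, -6, -70/9, -12/35.
That gives 4 negative pivots.
H is negative definite, so the origin is a strict local maximum.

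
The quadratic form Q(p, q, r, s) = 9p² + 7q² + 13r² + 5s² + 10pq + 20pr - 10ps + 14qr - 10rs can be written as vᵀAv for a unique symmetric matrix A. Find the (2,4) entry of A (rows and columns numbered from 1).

The coefficient of q·s in Q is 0. For a symmetric A this equals A[2,4] + A[4,2] = 2·A[2,4].
So A[2,4] = 0/2 = 0.

0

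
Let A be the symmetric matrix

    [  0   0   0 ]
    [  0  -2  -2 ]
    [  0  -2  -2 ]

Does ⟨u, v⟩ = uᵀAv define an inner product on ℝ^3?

Row-reducing A symmetrically gives the diagonal entries 0, -2, 0.
Counting signs: 1 negative, 2 zero.
Hence Q is negative semidefinite.
⟨·,·⟩ is an inner product exactly when A is positive definite.

no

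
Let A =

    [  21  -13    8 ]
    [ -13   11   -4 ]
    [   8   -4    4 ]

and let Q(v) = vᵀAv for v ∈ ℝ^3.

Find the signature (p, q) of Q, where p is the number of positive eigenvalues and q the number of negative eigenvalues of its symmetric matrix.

Row-reducing A symmetrically gives the diagonal entries 21, 62/21, 20/31.
That gives 3 positive pivots.

(3, 0)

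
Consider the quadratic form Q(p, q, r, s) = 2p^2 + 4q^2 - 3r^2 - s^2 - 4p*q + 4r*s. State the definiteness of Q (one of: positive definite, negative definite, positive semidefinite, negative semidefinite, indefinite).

Write A = [[2, -2, 0, 0], [-2, 4, 0, 0], [0, 0, -3, 2], [0, 0, 2, -1]].
An LDLᵀ factorisation of A has diagonal entries 2, 2, -3, 1/3.
So there are 3 positive, 1 negative pivots.
Hence Q is indefinite.

indefinite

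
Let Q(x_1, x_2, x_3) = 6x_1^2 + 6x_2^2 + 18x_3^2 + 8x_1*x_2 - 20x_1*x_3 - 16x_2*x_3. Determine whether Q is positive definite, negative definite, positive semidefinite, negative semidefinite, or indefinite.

Write A = [[6, 4, -10], [4, 6, -8], [-10, -8, 18]].
Congruent diagonalization of A (simultaneous row and column reduction) yields pivots 6, 10/3, 4/5.
Counting signs: 3 positive.
Hence Q is positive definite.

positive definite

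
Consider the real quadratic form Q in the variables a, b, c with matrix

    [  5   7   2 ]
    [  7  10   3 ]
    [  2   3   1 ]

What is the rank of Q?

2

Row-reducing A symmetrically gives the diagonal entries 5, 1/5, 0.
So there are 2 positive, 1 zero pivots.
The rank is the number of nonzero pivots: 2.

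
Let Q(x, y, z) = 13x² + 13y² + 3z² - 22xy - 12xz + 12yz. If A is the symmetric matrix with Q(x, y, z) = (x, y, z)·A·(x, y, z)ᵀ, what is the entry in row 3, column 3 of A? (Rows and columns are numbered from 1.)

3

The coefficient of z² in Q is 3, and that is exactly A[3,3].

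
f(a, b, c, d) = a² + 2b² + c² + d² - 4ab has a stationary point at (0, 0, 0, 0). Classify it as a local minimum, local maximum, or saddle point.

saddle point

The Hessian at the origin is H = [[2, -4, 0, 0], [-4, 4, 0, 0], [0, 0, 2, 0], [0, 0, 0, 2]].
Row-reducing H symmetrically gives the diagonal entries 2, -4, 2, 2.
That gives 3 positive, 1 negative pivots.
H is indefinite, so the origin is a saddle point.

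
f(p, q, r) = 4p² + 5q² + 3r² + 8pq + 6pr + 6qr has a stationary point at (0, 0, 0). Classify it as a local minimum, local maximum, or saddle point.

local minimum

The Hessian at the origin is H = [[8, 8, 6], [8, 10, 6], [6, 6, 6]].
An LDLᵀ factorisation of H has diagonal entries 8, 2, 3/2.
Counting signs: 3 positive.
H is positive definite, so the origin is a strict local minimum.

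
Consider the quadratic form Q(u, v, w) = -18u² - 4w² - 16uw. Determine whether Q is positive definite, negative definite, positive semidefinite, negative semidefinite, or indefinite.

The symmetric matrix is A = [[-18, 0, -8], [0, 0, 0], [-8, 0, -4]].
Row-reducing A symmetrically gives the diagonal entries -18, 0, -4/9.
That gives 2 negative, 1 zero pivots.
Hence Q is negative semidefinite.

negative semidefinite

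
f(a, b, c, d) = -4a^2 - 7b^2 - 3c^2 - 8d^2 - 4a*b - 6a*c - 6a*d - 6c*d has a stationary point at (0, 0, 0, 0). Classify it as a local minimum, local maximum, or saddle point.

local maximum

The Hessian at the origin is H = [[-8, -4, -6, -6], [-4, -14, 0, 0], [-6, 0, -6, -6], [-6, 0, -6, -16]].
Congruent diagonalization of H (simultaneous row and column reduction) yields pivots -8, -12, -3/4, -10.
That gives 4 negative pivots.
H is negative definite, so the origin is a strict local maximum.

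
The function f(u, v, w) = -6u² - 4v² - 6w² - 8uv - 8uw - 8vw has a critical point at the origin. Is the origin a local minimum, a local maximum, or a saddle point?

The Hessian at the origin is H = [[-12, -8, -8], [-8, -8, -8], [-8, -8, -12]].
Congruent diagonalization of H (simultaneous row and column reduction) yields pivots -12, -8/3, -4.
Counting signs: 3 negative.
H is negative definite, so the origin is a strict local maximum.

local maximum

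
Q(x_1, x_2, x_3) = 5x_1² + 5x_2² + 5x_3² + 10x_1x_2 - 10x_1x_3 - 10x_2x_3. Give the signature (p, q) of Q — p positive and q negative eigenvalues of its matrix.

Write A = [[5, 5, -5], [5, 5, -5], [-5, -5, 5]].
Congruent diagonalization of A (simultaneous row and column reduction) yields pivots 5, 0, 0.
So there are 1 positive, 2 zero pivots.

(1, 0)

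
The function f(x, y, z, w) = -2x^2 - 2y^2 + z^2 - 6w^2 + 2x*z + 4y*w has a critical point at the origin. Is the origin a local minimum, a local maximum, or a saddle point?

saddle point

The Hessian at the origin is H = [[-4, 0, 2, 0], [0, -4, 0, 4], [2, 0, 2, 0], [0, 4, 0, -12]].
Congruent diagonalization of H (simultaneous row and column reduction) yields pivots -4, -4, 3, -8.
Counting signs: 1 positive, 3 negative.
H is indefinite, so the origin is a saddle point.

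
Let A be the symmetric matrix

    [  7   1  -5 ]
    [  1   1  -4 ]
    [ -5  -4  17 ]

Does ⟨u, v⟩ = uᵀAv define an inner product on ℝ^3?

An LDLᵀ factorisation of A has diagonal entries 7, 6/7, 5/6.
That gives 3 positive pivots.
Hence Q is positive definite.
⟨·,·⟩ is an inner product exactly when A is positive definite.

yes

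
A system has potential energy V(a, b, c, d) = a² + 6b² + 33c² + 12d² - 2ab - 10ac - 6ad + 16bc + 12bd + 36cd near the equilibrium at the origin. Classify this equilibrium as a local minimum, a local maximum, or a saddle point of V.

local minimum

The Hessian at the origin is H = [[2, -2, -10, -6], [-2, 12, 16, 12], [-10, 16, 66, 36], [-6, 12, 36, 24]].
Applying the same elementary operations to the rows and columns of H produces a congruent diagonal matrix with entries 2, 10, 62/5, 60/31.
Counting signs: 4 positive.
H is positive definite, so the origin is a strict local minimum.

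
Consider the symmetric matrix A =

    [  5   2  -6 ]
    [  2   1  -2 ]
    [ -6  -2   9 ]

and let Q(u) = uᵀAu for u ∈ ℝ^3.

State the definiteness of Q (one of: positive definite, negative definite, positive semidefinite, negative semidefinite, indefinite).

Leading principal minors: Δ_1 = 5, Δ_2 = 1, Δ_3 = 1.
All leading principal minors are positive, so by Sylvester's criterion Q is positive definite.

positive definite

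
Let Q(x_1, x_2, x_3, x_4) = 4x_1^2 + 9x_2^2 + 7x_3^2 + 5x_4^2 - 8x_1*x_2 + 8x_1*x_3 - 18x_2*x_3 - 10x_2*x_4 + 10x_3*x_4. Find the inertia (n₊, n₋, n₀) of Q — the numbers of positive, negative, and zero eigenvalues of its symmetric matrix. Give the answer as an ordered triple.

(2, 1, 1)

Write A = [[4, -4, 4, 0], [-4, 9, -9, -5], [4, -9, 7, 5], [0, -5, 5, 5]].
Applying the same elementary operations to the rows and columns of A produces a congruent diagonal matrix with entries 4, 5, -2, 0.
Counting signs: 2 positive, 1 negative, 1 zero.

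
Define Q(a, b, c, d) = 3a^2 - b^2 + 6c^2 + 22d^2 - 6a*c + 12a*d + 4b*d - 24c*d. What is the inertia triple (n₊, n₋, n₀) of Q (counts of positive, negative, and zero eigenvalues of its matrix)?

(3, 1, 0)

The associated matrix is A = [[3, 0, -3, 6], [0, -1, 0, 2], [-3, 0, 6, -12], [6, 2, -12, 22]].
Applying the same elementary operations to the rows and columns of A produces a congruent diagonal matrix with entries 3, -1, 3, 2.
So there are 3 positive, 1 negative pivots.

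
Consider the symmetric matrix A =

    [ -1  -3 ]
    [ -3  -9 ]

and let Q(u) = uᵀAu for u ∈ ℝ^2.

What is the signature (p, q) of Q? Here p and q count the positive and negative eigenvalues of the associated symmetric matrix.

(0, 1)

Congruent diagonalization of A (simultaneous row and column reduction) yields pivots -1, 0.
So there are 1 negative, 1 zero pivots.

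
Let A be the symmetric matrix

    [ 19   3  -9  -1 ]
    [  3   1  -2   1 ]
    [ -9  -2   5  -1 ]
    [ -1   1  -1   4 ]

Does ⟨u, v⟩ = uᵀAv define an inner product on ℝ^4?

Applying the same elementary operations to the rows and columns of A produces a congruent diagonal matrix with entries 19, 10/19, 1/10, 1.
Counting signs: 4 positive.
Hence Q is positive definite.
⟨·,·⟩ is an inner product exactly when A is positive definite.

yes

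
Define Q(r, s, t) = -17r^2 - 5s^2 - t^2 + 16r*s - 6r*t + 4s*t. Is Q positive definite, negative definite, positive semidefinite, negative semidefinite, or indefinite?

The symmetric matrix of Q is A = [[-17, 8, -3], [8, -5, 2], [-3, 2, -1]].
Leading principal minors: Δ_1 = -17, Δ_2 = 21, Δ_3 = -4.
The signs alternate starting with Δ_1 < 0, so by Sylvester's criterion Q is negative definite.

negative definite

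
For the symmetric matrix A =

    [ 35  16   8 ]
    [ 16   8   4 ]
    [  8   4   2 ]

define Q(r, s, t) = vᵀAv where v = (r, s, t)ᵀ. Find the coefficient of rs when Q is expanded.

32

The coefficient of rs is A[1,2] + A[2,1] = 2·16 = 32.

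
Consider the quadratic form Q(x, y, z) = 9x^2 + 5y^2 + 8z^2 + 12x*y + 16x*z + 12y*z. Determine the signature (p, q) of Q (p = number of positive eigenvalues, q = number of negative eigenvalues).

(3, 0)

The associated matrix is A = [[9, 6, 8], [6, 5, 6], [8, 6, 8]].
Congruent diagonalization of A (simultaneous row and column reduction) yields pivots 9, 1, 4/9.
So there are 3 positive pivots.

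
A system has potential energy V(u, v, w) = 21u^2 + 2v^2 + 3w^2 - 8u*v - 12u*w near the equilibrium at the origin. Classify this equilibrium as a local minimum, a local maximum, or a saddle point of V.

The Hessian at the origin is H = [[42, -8, -12], [-8, 4, 0], [-12, 0, 6]].
Congruent diagonalization of H (simultaneous row and column reduction) yields pivots 42, 52/21, 6/13.
That gives 3 positive pivots.
H is positive definite, so the origin is a strict local minimum.

local minimum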